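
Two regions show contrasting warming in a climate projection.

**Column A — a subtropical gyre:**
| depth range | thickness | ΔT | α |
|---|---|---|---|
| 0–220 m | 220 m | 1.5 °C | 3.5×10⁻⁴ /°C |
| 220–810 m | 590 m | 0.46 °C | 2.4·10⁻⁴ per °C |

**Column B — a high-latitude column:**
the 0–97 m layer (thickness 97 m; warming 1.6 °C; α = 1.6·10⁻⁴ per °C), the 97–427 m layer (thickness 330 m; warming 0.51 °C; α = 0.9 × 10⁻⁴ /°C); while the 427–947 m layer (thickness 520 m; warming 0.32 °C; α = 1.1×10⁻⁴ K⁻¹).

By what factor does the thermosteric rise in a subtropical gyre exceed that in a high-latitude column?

a factor of 3.1

A Layer 1: 1.5 × 3.5×10⁻⁴ × 220 = 0.11550 m
A 2.4×10⁻⁴ × 0.46 × 590 = 0.065136 m
A total: 0.180636 m
B 1.6×10⁻⁴ × 97 × 1.6 = 0.024832 m
B Layer 2: 0.51 × 0.9×10⁻⁴ × 330 = 0.015147 m
B 427–947 m: 520 × 1.1×10⁻⁴ × 0.32 = 0.018304 m
B total: 0.058283 m
Ratio: 0.180636 / 0.058283 ≈ 3.099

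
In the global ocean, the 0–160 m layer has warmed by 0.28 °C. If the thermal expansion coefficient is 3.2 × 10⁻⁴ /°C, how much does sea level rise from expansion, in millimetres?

14.3 mm of thermosteric rise

Δh = αΔT·H = 3.2×10⁻⁴ × 0.28 × 160 = 0.014336 m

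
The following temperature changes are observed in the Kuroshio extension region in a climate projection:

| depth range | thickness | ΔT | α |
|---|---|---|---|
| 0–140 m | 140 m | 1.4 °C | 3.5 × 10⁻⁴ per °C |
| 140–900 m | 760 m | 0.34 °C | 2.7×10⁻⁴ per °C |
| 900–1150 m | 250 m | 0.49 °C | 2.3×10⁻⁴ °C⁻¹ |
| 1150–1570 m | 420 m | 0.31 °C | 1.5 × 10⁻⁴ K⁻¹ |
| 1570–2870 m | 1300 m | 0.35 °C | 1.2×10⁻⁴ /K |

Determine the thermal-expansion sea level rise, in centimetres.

0–140 m: 140 × 3.5×10⁻⁴ × 1.4 = 0.06860 m
760 × 0.34 × 2.7×10⁻⁴ = 0.069768 m
Layer 3: 0.49 × 2.3×10⁻⁴ × 250 = 0.028175 m
1150–1570 m: 1.5×10⁻⁴ × 0.31 × 420 = 0.01953 m
Layer 5: 1300 × 1.2×10⁻⁴ × 0.35 = 0.05460 m
Δh = 0.06860 + 0.069768 + 0.028175 + 0.01953 + 0.05460 = 0.240673 m

about 24 cm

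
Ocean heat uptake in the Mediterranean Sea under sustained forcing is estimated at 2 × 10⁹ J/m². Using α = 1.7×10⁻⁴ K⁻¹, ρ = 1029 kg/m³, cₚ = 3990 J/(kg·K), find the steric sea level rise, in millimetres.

about 82.8 mm

Δh = αQ/(ρcₚ) = 1.7×10⁻⁴ × 2×10⁹ / (1029 × 3990) ≈ 0.082811 m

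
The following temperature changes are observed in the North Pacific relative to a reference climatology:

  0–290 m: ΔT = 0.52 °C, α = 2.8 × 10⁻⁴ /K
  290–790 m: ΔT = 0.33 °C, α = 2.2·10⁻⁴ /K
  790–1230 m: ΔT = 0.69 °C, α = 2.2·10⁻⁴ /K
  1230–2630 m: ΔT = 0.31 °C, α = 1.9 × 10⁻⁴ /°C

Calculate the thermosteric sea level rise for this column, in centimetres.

22.8 cm of thermosteric rise

0–290 m: 290 × 0.52 × 2.8×10⁻⁴ = 0.042224 m
Layer 2: 2.2×10⁻⁴ × 500 × 0.33 = 0.03630 m
Layer 3: 2.2×10⁻⁴ × 0.69 × 440 = 0.066792 m
1230–2630 m: 0.31 × 1.9×10⁻⁴ × 1400 = 0.08246 m
Δh = 0.042224 + 0.03630 + 0.066792 + 0.08246 = 0.227776 m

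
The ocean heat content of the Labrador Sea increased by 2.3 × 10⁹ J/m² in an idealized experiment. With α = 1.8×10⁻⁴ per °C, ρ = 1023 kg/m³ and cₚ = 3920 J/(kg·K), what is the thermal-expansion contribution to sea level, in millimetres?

Δh = αQ/(ρcₚ) = 1.8×10⁻⁴ × 2.3×10⁹ / (1023 × 3920) ≈ 0.10324 m

100 mm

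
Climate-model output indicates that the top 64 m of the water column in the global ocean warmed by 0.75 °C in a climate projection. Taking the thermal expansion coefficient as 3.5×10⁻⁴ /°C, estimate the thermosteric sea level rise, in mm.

16.8 mm of thermosteric rise

Δh = αΔT·H = 3.5×10⁻⁴ × 0.75 × 64 = 0.01680 m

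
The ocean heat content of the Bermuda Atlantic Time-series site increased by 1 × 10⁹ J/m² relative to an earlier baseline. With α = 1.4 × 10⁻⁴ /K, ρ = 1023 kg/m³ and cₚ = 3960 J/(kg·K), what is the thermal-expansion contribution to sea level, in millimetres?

34.6 mm

Δh = αQ/(ρcₚ) = 1.4×10⁻⁴ × 1×10⁹ / (1023 × 3960) ≈ 0.034559 m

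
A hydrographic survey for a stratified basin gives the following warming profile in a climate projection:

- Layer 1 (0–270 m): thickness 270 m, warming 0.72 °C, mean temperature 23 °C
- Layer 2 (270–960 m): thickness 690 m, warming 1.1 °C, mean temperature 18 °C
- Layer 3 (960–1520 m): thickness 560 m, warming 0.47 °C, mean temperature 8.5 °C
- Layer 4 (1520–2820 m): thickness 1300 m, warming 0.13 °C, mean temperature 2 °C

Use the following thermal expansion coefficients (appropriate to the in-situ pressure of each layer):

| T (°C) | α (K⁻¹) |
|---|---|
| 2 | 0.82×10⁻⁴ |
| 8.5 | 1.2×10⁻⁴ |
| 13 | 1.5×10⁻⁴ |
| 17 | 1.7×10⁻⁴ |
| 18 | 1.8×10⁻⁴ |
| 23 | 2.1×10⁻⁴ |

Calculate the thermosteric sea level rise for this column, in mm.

223 mm of thermosteric rise

Layer 1 at 23 °C → α = 2.1×10⁻⁴ K⁻¹
Layer 2 at 18 °C → α = 1.8×10⁻⁴ K⁻¹
Layer 3 at 8.5 °C → α = 1.2×10⁻⁴ K⁻¹
Layer 4 at 2 °C → α = 0.82×10⁻⁴ K⁻¹
Layer 1: 2.1×10⁻⁴ × 0.72 × 270 = 0.040824 m
270–960 m: 1.1 × 1.8×10⁻⁴ × 690 = 0.13662 m
0.47 × 560 × 1.2×10⁻⁴ = 0.031584 m
1520–2820 m: 1300 × 0.82×10⁻⁴ × 0.13 = 0.013858 m
Δh = 0.040824 + 0.13662 + 0.031584 + 0.013858 = 0.222886 m ≈ 223 mm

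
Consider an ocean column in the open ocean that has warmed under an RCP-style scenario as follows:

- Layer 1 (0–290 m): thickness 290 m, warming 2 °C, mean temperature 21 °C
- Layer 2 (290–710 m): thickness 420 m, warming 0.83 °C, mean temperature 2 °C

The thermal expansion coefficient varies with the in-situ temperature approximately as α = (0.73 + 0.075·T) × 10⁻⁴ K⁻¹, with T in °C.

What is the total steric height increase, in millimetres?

Layer 1: α = (0.73 + 0.075×21)×10⁻⁴ = 2.305×10⁻⁴ K⁻¹
Layer 2: α = (0.73 + 0.075×2)×10⁻⁴ = 0.88×10⁻⁴ K⁻¹
2.305×10⁻⁴ × 290 × 2 = 0.13369 m
0.83 × 0.88×10⁻⁴ × 420 = 0.0306768 m
Δh = 0.13369 + 0.0306768 = 0.1643668 m

Δh = 160 mm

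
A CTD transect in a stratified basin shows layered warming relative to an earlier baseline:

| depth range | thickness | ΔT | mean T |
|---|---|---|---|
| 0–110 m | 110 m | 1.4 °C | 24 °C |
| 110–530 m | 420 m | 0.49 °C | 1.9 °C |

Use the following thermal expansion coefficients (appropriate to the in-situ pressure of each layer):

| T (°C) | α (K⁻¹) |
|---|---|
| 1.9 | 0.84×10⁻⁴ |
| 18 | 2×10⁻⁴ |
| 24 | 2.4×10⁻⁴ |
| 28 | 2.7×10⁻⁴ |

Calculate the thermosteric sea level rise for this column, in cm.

Layer 1 at 24 °C → α = 2.4×10⁻⁴ K⁻¹
Layer 2 at 1.9 °C → α = 0.84×10⁻⁴ K⁻¹
Layer 1: 2.4×10⁻⁴ × 1.4 × 110 = 0.03696 m
110–530 m: 0.84×10⁻⁴ × 0.49 × 420 = 0.0172872 m
Δh = 0.03696 + 0.0172872 = 0.0542472 m

Δh = 5.42 cm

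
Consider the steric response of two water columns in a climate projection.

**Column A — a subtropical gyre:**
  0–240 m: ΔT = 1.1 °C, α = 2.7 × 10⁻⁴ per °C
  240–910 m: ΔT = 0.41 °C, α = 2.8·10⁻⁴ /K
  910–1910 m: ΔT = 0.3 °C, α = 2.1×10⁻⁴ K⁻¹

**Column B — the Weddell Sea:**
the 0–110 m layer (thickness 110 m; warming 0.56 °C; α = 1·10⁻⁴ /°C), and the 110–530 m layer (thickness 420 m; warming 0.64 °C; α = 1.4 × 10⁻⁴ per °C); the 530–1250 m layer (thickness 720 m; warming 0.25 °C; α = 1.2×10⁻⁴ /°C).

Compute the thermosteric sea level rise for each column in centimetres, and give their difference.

Δh_A ≈ 21.1 cm, Δh_B ≈ 6.54 cm; difference ≈ 14.6 cm

A 240 × 2.7×10⁻⁴ × 1.1 = 0.07128 m
A Layer 2: 670 × 0.41 × 2.8×10⁻⁴ = 0.076916 m
A 910–1910 m: 0.3 × 2.1×10⁻⁴ × 1000 = 0.06300 m
A total: 0.211196 m
B 0–110 m: 0.56 × 1×10⁻⁴ × 110 = 0.00616 m
B Layer 2: 420 × 0.64 × 1.4×10⁻⁴ = 0.037632 m
B Layer 3: 0.25 × 720 × 1.2×10⁻⁴ = 0.02160 m
B total: 0.065392 m
Difference: 0.211196 − 0.065392 = 0.145804 m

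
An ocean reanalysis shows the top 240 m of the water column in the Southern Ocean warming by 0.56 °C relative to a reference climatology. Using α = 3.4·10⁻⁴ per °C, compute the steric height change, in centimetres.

4.6 cm

Δh = αΔT·H = 3.4×10⁻⁴ × 0.56 × 240 = 0.045696 m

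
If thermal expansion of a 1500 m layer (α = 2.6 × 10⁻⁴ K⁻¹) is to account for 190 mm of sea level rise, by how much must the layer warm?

ΔT = Δh/(αH) = 0.19 / (2.6×10⁻⁴ × 1500) ≈ 0.4872 °C

0.487 °C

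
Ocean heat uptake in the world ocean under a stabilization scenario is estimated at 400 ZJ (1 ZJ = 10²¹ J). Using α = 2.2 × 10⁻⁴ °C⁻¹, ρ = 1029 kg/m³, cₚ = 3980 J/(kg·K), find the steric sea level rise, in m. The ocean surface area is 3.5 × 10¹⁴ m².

0.0614 m

Per unit area: Q = 400×10²¹ / (3.5×10¹⁴) ≈ 1.143×10⁹ J/m²
Δh = αQ/(ρcₚ) = 2.2×10⁻⁴ × 1.143×10⁹ / (1029 × 3980) ≈ 0.06140 m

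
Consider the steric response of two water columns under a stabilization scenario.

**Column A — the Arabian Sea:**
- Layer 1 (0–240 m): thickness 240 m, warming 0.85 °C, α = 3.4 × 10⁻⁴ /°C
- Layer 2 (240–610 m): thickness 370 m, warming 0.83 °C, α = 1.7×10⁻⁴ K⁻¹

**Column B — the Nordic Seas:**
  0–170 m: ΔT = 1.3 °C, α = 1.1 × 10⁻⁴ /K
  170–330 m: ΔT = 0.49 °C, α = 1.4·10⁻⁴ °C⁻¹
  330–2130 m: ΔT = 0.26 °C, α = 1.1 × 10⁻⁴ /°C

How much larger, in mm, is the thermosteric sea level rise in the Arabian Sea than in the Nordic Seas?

34.8 mm larger

A Layer 1: 3.4×10⁻⁴ × 240 × 0.85 = 0.06936 m
A Layer 2: 1.7×10⁻⁴ × 370 × 0.83 = 0.052207 m
A total: 0.121567 m
B Layer 1: 1.3 × 170 × 1.1×10⁻⁴ = 0.02431 m
B 0.49 × 1.4×10⁻⁴ × 160 = 0.010976 m
B 0.26 × 1.1×10⁻⁴ × 1800 = 0.05148 m
B total: 0.086766 m
Difference: 0.121567 − 0.086766 = 0.034801 m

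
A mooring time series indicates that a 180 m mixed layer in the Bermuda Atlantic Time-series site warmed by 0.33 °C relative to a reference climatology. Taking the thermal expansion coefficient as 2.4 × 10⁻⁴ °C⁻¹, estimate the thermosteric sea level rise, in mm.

Δh = 14 mm

Δh = αΔT·H = 2.4×10⁻⁴ × 0.33 × 180 = 0.014256 m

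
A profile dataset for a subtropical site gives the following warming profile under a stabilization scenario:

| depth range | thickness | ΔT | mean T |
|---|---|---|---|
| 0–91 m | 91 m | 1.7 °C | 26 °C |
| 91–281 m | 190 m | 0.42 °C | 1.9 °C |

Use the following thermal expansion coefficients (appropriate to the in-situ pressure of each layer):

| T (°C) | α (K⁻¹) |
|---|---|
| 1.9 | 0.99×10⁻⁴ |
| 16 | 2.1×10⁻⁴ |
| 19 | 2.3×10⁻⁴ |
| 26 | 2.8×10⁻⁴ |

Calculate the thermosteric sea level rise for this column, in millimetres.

51 mm of thermosteric rise

Layer 1 at 26 °C → α = 2.8×10⁻⁴ K⁻¹
Layer 2 at 1.9 °C → α = 0.99×10⁻⁴ K⁻¹
2.8×10⁻⁴ × 91 × 1.7 = 0.043316 m
91–281 m: 0.99×10⁻⁴ × 0.42 × 190 = 0.0079002 m
Δh = 0.043316 + 0.0079002 = 0.0512162 m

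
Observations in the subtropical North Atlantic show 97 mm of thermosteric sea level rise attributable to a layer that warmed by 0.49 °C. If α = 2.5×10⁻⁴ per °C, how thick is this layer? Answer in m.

H = Δh/(αΔT) = 0.097 / (2.5×10⁻⁴ × 0.49) ≈ 791.8 m

790 m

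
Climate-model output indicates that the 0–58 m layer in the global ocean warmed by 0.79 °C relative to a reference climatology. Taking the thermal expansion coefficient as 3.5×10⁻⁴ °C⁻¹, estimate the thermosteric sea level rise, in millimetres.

Δh = αΔT·H = 3.5×10⁻⁴ × 0.79 × 58 = 0.016037 m

16 mm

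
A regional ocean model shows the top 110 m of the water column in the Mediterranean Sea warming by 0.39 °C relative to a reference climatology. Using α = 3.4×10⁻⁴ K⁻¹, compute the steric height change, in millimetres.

Δh = αΔT·H = 3.4×10⁻⁴ × 0.39 × 110 = 0.014586 m

Δh = 14.6 mm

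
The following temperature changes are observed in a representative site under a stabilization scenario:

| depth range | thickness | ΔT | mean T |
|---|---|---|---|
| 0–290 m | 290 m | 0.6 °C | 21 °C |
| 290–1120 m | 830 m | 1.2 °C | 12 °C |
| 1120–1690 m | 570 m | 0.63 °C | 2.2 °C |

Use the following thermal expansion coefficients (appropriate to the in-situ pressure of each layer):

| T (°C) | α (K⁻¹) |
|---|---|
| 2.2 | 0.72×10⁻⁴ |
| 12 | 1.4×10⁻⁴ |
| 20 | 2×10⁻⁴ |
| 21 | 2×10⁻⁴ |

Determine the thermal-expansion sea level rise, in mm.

200 mm of thermosteric rise

Layer 1 at 21 °C → α = 2×10⁻⁴ K⁻¹
Layer 2 at 12 °C → α = 1.4×10⁻⁴ K⁻¹
Layer 3 at 2.2 °C → α = 0.72×10⁻⁴ K⁻¹
2×10⁻⁴ × 290 × 0.6 = 0.03480 m
Layer 2: 1.4×10⁻⁴ × 1.2 × 830 = 0.13944 m
Layer 3: 570 × 0.72×10⁻⁴ × 0.63 = 0.0258552 m
Δh = 0.03480 + 0.13944 + 0.0258552 = 0.2000952 m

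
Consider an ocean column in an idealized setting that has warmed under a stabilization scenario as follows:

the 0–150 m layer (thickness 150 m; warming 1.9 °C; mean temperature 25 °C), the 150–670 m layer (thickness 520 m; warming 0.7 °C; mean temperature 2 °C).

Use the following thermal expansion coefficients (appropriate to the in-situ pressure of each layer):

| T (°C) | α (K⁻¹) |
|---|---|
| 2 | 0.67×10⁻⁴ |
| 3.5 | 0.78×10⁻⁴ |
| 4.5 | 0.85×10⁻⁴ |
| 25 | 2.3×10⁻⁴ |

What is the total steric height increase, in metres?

Layer 1 at 25 °C → α = 2.3×10⁻⁴ K⁻¹
Layer 2 at 2 °C → α = 0.67×10⁻⁴ K⁻¹
Layer 1: 1.9 × 150 × 2.3×10⁻⁴ = 0.06555 m
0.67×10⁻⁴ × 0.7 × 520 = 0.024388 m
Δh = 0.06555 + 0.024388 = 0.089938 m

0.090 m of thermosteric rise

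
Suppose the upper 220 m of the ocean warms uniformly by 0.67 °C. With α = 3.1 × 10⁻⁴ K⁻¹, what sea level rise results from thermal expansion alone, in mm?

45.7 mm of thermosteric rise

Δh = αΔT·H = 3.1×10⁻⁴ × 0.67 × 220 = 0.045694 m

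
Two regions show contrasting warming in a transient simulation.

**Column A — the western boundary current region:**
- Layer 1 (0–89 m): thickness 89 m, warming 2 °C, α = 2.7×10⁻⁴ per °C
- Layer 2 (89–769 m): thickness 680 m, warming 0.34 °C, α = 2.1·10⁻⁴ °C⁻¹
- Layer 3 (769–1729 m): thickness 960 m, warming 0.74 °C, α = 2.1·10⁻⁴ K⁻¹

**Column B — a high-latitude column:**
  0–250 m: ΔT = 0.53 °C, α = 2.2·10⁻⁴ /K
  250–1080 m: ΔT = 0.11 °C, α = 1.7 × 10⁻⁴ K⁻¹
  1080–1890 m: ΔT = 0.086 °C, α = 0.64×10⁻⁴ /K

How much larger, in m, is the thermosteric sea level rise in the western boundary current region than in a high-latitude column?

A 0–89 m: 2 × 89 × 2.7×10⁻⁴ = 0.04806 m
A 89–769 m: 0.34 × 680 × 2.1×10⁻⁴ = 0.048552 m
A 769–1729 m: 2.1×10⁻⁴ × 0.74 × 960 = 0.149184 m
A total: 0.245796 m
B 0–250 m: 2.2×10⁻⁴ × 250 × 0.53 = 0.02915 m
B Layer 2: 1.7×10⁻⁴ × 830 × 0.11 = 0.015521 m
B 0.64×10⁻⁴ × 0.086 × 810 = 0.00445824 m
B total: 0.04912924 m
Difference: 0.245796 − 0.04912924 = 0.19666676 m

0.20 m larger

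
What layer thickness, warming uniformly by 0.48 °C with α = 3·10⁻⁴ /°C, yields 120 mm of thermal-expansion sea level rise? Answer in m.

about 833 m

H = Δh/(αΔT) = 0.12 / (3×10⁻⁴ × 0.48) ≈ 833.3 m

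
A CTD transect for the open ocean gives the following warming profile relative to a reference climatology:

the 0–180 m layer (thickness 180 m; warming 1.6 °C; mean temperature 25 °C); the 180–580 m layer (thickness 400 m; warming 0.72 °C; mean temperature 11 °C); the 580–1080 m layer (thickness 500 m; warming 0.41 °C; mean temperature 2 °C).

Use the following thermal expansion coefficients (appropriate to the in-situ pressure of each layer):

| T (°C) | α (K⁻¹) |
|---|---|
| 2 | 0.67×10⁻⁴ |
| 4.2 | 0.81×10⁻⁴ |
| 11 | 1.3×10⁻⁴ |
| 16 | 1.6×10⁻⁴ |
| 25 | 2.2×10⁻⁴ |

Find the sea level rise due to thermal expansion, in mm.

Layer 1 at 25 °C → α = 2.2×10⁻⁴ K⁻¹
Layer 2 at 11 °C → α = 1.3×10⁻⁴ K⁻¹
Layer 3 at 2 °C → α = 0.67×10⁻⁴ K⁻¹
Layer 1: 2.2×10⁻⁴ × 180 × 1.6 = 0.06336 m
180–580 m: 0.72 × 400 × 1.3×10⁻⁴ = 0.03744 m
580–1080 m: 0.67×10⁻⁴ × 0.41 × 500 = 0.013735 m
Δh = 0.06336 + 0.03744 + 0.013735 = 0.114535 m

about 110 mm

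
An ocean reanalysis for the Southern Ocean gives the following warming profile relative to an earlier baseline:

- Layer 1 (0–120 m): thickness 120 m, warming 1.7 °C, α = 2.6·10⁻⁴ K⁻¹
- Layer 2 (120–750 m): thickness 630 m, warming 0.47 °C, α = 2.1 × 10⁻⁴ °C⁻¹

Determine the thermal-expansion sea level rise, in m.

0–120 m: 120 × 1.7 × 2.6×10⁻⁴ = 0.05304 m
2.1×10⁻⁴ × 630 × 0.47 = 0.062181 m
Δh = 0.05304 + 0.062181 = 0.115221 m

Δh ≈ 0.115 m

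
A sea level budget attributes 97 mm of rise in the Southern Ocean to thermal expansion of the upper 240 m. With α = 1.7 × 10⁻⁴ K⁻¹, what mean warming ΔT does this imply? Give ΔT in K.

ΔT ≈ 2.38 K

ΔT = Δh/(αH) = 0.097 / (1.7×10⁻⁴ × 240) ≈ 2.377 K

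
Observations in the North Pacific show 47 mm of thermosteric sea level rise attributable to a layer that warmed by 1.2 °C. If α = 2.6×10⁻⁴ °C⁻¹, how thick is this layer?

H ≈ 151 m

H = Δh/(αΔT) = 0.047 / (2.6×10⁻⁴ × 1.2) ≈ 150.6 m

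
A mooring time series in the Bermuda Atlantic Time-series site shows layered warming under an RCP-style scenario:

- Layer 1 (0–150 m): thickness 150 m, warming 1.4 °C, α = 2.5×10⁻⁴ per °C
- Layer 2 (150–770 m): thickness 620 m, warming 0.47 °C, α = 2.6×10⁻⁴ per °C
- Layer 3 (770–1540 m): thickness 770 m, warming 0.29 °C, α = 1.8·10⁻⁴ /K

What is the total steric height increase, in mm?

0–150 m: 1.4 × 2.5×10⁻⁴ × 150 = 0.05250 m
Layer 2: 2.6×10⁻⁴ × 0.47 × 620 = 0.075764 m
0.29 × 770 × 1.8×10⁻⁴ = 0.040194 m
Δh = 0.05250 + 0.075764 + 0.040194 = 0.168458 m ≈ 170 mm

Δh = 170 mm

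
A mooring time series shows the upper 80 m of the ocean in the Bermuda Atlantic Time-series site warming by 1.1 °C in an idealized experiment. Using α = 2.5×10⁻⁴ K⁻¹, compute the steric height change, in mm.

Δh = αΔT·H = 2.5×10⁻⁴ × 1.1 × 80 = 0.02200 m

Δh ≈ 22 mm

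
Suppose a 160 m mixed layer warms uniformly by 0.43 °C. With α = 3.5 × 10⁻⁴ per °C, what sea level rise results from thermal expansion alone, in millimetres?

Δh ≈ 24.1 mm

Δh = αΔT·H = 3.5×10⁻⁴ × 0.43 × 160 = 0.02408 m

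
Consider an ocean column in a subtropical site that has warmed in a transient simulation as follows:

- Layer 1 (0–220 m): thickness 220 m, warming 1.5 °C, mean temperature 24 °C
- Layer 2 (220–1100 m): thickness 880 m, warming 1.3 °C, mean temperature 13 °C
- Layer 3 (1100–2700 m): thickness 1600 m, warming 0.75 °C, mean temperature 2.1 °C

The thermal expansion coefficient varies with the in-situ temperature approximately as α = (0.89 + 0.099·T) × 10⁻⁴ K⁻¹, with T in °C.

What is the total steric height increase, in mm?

Layer 1: α = (0.89 + 0.099×24)×10⁻⁴ = 3.266×10⁻⁴ K⁻¹
Layer 2: α = (0.89 + 0.099×13)×10⁻⁴ = 2.177×10⁻⁴ K⁻¹
Layer 3: α = (0.89 + 0.099×2.1)×10⁻⁴ = 1.0979×10⁻⁴ K⁻¹
0–220 m: 1.5 × 220 × 3.266×10⁻⁴ = 0.107778 m
Layer 2: 1.3 × 2.177×10⁻⁴ × 880 = 0.2490488 m
1.0979×10⁻⁴ × 0.75 × 1600 = 0.131748 m
Δh = 0.107778 + 0.2490488 + 0.131748 = 0.4885748 m

Δh ≈ 489 mm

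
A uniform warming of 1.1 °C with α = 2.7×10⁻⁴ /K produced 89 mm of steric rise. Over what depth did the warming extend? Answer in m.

300 m

H = Δh/(αΔT) = 0.089 / (2.7×10⁻⁴ × 1.1) ≈ 299.7 m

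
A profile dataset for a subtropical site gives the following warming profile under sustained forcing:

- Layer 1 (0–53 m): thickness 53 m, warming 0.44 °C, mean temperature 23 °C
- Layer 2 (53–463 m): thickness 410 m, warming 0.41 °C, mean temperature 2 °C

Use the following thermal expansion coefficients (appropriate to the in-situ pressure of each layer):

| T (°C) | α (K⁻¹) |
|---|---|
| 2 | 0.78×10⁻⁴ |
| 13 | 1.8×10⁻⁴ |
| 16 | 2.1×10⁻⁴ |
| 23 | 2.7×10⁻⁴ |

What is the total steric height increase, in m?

0.0194 m of thermosteric rise

Layer 1 at 23 °C → α = 2.7×10⁻⁴ K⁻¹
Layer 2 at 2 °C → α = 0.78×10⁻⁴ K⁻¹
Layer 1: 53 × 2.7×10⁻⁴ × 0.44 = 0.0062964 m
Layer 2: 410 × 0.78×10⁻⁴ × 0.41 = 0.0131118 m
Δh = 0.0062964 + 0.0131118 = 0.0194082 m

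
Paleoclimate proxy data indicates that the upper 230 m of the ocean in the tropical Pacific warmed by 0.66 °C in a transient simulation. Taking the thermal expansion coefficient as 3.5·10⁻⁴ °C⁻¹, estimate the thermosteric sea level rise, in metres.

Δh = αΔT·H = 3.5×10⁻⁴ × 0.66 × 230 = 0.05313 m

0.0531 m of thermosteric rise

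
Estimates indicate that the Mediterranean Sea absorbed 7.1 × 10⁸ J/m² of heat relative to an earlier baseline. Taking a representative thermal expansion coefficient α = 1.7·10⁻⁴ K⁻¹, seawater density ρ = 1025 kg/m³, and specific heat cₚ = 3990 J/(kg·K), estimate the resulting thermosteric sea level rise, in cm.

2.95 cm of thermosteric rise

Δh = αQ/(ρcₚ) = 1.7×10⁻⁴ × 7.1×10⁸ / (1025 × 3990) ≈ 0.029513 m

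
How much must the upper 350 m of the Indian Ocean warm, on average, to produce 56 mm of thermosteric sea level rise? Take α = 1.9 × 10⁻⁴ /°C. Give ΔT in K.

ΔT = Δh/(αH) = 0.056 / (1.9×10⁻⁴ × 350) ≈ 0.8421 K

ΔT ≈ 0.842 K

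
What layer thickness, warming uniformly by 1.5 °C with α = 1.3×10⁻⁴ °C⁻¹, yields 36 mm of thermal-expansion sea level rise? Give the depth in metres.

H = Δh/(αΔT) = 0.036 / (1.3×10⁻⁴ × 1.5) ≈ 184.6 m

about 185 m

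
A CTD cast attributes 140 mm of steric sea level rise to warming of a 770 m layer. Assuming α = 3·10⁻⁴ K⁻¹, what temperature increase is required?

ΔT = Δh/(αH) = 0.14 / (3×10⁻⁴ × 770) ≈ 0.6061 °C

about 0.606 °C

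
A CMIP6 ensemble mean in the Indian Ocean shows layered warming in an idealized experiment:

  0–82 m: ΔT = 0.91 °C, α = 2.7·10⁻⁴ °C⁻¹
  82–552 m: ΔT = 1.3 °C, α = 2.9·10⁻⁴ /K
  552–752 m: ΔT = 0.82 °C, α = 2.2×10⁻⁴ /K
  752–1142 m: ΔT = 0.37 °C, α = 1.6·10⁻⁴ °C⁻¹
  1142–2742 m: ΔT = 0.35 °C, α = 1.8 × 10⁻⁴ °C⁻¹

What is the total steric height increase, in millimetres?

Δh ≈ 357 mm

2.7×10⁻⁴ × 82 × 0.91 = 0.0201474 m
82–552 m: 470 × 1.3 × 2.9×10⁻⁴ = 0.17719 m
Layer 3: 200 × 2.2×10⁻⁴ × 0.82 = 0.03608 m
752–1142 m: 1.6×10⁻⁴ × 390 × 0.37 = 0.023088 m
1142–2742 m: 1600 × 1.8×10⁻⁴ × 0.35 = 0.10080 m
Δh = 0.0201474 + 0.17719 + 0.03608 + 0.023088 + 0.10080 = 0.3573054 m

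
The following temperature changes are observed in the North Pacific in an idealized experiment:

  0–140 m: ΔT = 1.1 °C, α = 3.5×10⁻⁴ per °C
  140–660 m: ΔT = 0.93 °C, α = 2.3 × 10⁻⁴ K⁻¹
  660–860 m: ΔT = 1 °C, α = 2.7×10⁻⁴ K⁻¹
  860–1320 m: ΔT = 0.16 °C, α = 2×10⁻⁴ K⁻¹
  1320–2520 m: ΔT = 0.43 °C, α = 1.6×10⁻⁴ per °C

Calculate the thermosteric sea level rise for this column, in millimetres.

140 × 3.5×10⁻⁴ × 1.1 = 0.05390 m
2.3×10⁻⁴ × 0.93 × 520 = 0.111228 m
660–860 m: 200 × 1 × 2.7×10⁻⁴ = 0.05400 m
2×10⁻⁴ × 460 × 0.16 = 0.01472 m
Layer 5: 1.6×10⁻⁴ × 1200 × 0.43 = 0.08256 m
Δh = 0.05390 + 0.111228 + 0.05400 + 0.01472 + 0.08256 = 0.316408 m ≈ 316 mm

316 mm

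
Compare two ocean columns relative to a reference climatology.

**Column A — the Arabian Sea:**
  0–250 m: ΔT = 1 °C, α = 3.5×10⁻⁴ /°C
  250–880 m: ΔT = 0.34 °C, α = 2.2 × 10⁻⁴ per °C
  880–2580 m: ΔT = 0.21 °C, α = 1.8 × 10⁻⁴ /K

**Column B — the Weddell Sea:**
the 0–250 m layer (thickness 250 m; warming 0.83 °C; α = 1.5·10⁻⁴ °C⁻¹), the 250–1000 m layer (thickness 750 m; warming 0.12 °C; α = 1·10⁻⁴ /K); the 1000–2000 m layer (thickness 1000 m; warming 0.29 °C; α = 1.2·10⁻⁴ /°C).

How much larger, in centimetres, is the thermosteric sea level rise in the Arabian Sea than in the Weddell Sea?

A 0–250 m: 1 × 3.5×10⁻⁴ × 250 = 0.08750 m
A 2.2×10⁻⁴ × 0.34 × 630 = 0.047124 m
A 0.21 × 1.8×10⁻⁴ × 1700 = 0.06426 m
A total: 0.198884 m
B 0–250 m: 250 × 1.5×10⁻⁴ × 0.83 = 0.031125 m
B Layer 2: 0.12 × 750 × 1×10⁻⁴ = 0.00900 m
B 1000 × 1.2×10⁻⁴ × 0.29 = 0.03480 m
B total: 0.074925 m
Difference: 0.198884 − 0.074925 = 0.123959 m

12 cm larger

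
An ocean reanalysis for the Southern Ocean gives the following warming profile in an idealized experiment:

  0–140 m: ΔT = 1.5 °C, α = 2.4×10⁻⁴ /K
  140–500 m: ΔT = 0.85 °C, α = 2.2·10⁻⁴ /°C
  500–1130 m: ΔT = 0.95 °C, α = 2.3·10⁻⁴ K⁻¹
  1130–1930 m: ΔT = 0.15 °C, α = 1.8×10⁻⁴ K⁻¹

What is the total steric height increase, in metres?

0.277 m of thermosteric rise

Layer 1: 140 × 2.4×10⁻⁴ × 1.5 = 0.05040 m
140–500 m: 360 × 2.2×10⁻⁴ × 0.85 = 0.06732 m
500–1130 m: 0.95 × 630 × 2.3×10⁻⁴ = 0.137655 m
1130–1930 m: 800 × 1.8×10⁻⁴ × 0.15 = 0.02160 m
Δh = 0.05040 + 0.06732 + 0.137655 + 0.02160 = 0.276975 m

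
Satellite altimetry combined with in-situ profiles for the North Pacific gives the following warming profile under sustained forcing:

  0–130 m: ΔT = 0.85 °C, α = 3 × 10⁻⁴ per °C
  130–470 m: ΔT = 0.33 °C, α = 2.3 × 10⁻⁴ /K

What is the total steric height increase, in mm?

Δh ≈ 59.0 mm

3×10⁻⁴ × 130 × 0.85 = 0.03315 m
2.3×10⁻⁴ × 340 × 0.33 = 0.025806 m
Δh = 0.03315 + 0.025806 = 0.058956 m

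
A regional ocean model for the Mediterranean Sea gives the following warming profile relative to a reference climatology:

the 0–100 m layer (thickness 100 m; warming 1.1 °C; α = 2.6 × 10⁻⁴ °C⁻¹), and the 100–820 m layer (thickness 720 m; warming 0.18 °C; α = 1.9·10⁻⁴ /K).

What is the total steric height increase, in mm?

1.1 × 100 × 2.6×10⁻⁴ = 0.02860 m
1.9×10⁻⁴ × 720 × 0.18 = 0.024624 m
Δh = 0.02860 + 0.024624 = 0.053224 m

53.2 mm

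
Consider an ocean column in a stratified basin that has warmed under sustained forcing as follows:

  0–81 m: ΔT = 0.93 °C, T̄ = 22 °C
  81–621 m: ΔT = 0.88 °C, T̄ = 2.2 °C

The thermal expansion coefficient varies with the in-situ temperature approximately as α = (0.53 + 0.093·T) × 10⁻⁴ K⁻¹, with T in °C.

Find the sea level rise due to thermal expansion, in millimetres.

Layer 1: α = (0.53 + 0.093×22)×10⁻⁴ = 2.576×10⁻⁴ K⁻¹
Layer 2: α = (0.53 + 0.093×2.2)×10⁻⁴ = 0.7346×10⁻⁴ K⁻¹
Layer 1: 0.93 × 81 × 2.576×10⁻⁴ = 0.019405008 m
0.7346×10⁻⁴ × 540 × 0.88 = 0.034908192 m
Δh = 0.019405008 + 0.034908192 = 0.0543132 m

54 mm of thermosteric rise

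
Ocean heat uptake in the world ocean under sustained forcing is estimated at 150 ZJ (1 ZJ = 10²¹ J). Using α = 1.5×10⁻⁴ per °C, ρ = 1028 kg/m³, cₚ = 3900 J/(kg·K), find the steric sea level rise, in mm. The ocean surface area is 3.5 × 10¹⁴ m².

Δh ≈ 16.0 mm

Per unit area: Q = 150×10²¹ / (3.5×10¹⁴) ≈ 4.286×10⁸ J/m²
Δh = αQ/(ρcₚ) = 1.5×10⁻⁴ × 4.286×10⁸ / (1028 × 3900) ≈ 0.016036 m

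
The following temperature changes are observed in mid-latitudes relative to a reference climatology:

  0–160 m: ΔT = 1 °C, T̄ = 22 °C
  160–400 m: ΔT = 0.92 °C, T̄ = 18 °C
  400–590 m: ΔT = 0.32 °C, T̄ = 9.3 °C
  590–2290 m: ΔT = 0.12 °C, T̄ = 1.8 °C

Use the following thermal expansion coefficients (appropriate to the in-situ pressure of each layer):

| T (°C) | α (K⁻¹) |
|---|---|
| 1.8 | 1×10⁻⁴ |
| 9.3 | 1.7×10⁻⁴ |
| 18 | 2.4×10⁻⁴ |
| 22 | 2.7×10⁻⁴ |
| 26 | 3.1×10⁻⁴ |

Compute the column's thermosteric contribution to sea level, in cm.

12.7 cm of thermosteric rise

Layer 1 at 22 °C → α = 2.7×10⁻⁴ K⁻¹
Layer 2 at 18 °C → α = 2.4×10⁻⁴ K⁻¹
Layer 3 at 9.3 °C → α = 1.7×10⁻⁴ K⁻¹
Layer 4 at 1.8 °C → α = 1×10⁻⁴ K⁻¹
0–160 m: 1 × 2.7×10⁻⁴ × 160 = 0.04320 m
0.92 × 240 × 2.4×10⁻⁴ = 0.052992 m
400–590 m: 1.7×10⁻⁴ × 190 × 0.32 = 0.010336 m
1×10⁻⁴ × 0.12 × 1700 = 0.02040 m
Δh = 0.04320 + 0.052992 + 0.010336 + 0.02040 = 0.126928 m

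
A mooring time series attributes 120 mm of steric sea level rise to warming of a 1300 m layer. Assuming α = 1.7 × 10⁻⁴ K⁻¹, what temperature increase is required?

about 0.543 K

ΔT = Δh/(αH) = 0.12 / (1.7×10⁻⁴ × 1300) ≈ 0.5430 K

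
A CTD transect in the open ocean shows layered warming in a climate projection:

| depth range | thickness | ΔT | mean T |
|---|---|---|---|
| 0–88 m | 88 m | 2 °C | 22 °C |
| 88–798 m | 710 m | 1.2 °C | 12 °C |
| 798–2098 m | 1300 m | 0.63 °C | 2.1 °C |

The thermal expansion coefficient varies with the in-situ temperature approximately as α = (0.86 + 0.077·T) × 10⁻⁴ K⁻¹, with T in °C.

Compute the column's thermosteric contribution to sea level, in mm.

Layer 1: α = (0.86 + 0.077×22)×10⁻⁴ = 2.554×10⁻⁴ K⁻¹
Layer 2: α = (0.86 + 0.077×12)×10⁻⁴ = 1.784×10⁻⁴ K⁻¹
Layer 3: α = (0.86 + 0.077×2.1)×10⁻⁴ = 1.0217×10⁻⁴ K⁻¹
2.554×10⁻⁴ × 88 × 2 = 0.0449504 m
88–798 m: 1.2 × 710 × 1.784×10⁻⁴ = 0.1519968 m
0.63 × 1.0217×10⁻⁴ × 1300 = 0.08367723 m
Δh = 0.0449504 + 0.1519968 + 0.08367723 = 0.28062443 m

Δh ≈ 281 mm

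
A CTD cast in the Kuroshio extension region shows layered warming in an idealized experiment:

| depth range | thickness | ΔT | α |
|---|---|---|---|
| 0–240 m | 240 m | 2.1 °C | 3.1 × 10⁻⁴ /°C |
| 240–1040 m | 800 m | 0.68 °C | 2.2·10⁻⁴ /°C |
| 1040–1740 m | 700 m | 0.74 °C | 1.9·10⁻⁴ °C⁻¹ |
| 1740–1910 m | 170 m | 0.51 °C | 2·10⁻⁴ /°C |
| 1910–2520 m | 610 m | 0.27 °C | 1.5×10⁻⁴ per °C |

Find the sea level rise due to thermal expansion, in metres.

about 0.42 m

Layer 1: 3.1×10⁻⁴ × 2.1 × 240 = 0.15624 m
Layer 2: 2.2×10⁻⁴ × 800 × 0.68 = 0.11968 m
Layer 3: 1.9×10⁻⁴ × 700 × 0.74 = 0.09842 m
0.51 × 2×10⁻⁴ × 170 = 0.01734 m
1910–2520 m: 0.27 × 610 × 1.5×10⁻⁴ = 0.024705 m
Δh = 0.15624 + 0.11968 + 0.09842 + 0.01734 + 0.024705 = 0.416385 m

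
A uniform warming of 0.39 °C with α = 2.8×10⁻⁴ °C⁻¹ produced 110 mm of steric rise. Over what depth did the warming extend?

H = Δh/(αΔT) = 0.11 / (2.8×10⁻⁴ × 0.39) ≈ 1007 m

1010 m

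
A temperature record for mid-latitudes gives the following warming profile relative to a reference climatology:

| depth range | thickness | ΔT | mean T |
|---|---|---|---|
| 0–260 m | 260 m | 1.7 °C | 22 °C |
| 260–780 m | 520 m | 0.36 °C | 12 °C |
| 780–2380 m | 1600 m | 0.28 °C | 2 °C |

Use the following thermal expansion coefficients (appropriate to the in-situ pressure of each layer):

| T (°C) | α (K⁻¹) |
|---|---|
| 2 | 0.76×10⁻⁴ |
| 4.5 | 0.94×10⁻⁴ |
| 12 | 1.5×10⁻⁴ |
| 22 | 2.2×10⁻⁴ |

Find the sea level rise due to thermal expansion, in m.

Layer 1 at 22 °C → α = 2.2×10⁻⁴ K⁻¹
Layer 2 at 12 °C → α = 1.5×10⁻⁴ K⁻¹
Layer 3 at 2 °C → α = 0.76×10⁻⁴ K⁻¹
Layer 1: 2.2×10⁻⁴ × 1.7 × 260 = 0.09724 m
1.5×10⁻⁴ × 0.36 × 520 = 0.02808 m
Layer 3: 1600 × 0.28 × 0.76×10⁻⁴ = 0.034048 m
Δh = 0.09724 + 0.02808 + 0.034048 = 0.159368 m ≈ 0.159 m

0.159 m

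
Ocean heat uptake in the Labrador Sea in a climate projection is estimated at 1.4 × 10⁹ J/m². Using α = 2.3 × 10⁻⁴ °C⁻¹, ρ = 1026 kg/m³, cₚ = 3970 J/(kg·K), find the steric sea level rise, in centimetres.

Δh = αQ/(ρcₚ) = 2.3×10⁻⁴ × 1.4×10⁹ / (1026 × 3970) ≈ 0.079053 m

Δh ≈ 7.91 cm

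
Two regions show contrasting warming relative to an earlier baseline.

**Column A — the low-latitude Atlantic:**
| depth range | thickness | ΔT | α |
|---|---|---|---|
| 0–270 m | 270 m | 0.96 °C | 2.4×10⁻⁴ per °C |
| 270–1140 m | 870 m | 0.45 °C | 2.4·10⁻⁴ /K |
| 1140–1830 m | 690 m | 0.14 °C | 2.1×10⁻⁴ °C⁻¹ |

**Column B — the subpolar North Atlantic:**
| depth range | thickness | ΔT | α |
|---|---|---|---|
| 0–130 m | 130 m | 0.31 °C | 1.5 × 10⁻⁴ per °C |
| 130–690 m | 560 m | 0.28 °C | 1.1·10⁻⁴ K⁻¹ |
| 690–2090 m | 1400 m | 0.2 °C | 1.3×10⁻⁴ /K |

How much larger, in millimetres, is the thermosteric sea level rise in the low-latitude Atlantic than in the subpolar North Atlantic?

117 mm larger

A 2.4×10⁻⁴ × 270 × 0.96 = 0.062208 m
A Layer 2: 870 × 0.45 × 2.4×10⁻⁴ = 0.09396 m
A Layer 3: 0.14 × 2.1×10⁻⁴ × 690 = 0.020286 m
A total: 0.176454 m
B 0.31 × 1.5×10⁻⁴ × 130 = 0.006045 m
B 130–690 m: 560 × 1.1×10⁻⁴ × 0.28 = 0.017248 m
B 0.2 × 1.3×10⁻⁴ × 1400 = 0.03640 m
B total: 0.059693 m
Difference: 0.176454 − 0.059693 = 0.116761 m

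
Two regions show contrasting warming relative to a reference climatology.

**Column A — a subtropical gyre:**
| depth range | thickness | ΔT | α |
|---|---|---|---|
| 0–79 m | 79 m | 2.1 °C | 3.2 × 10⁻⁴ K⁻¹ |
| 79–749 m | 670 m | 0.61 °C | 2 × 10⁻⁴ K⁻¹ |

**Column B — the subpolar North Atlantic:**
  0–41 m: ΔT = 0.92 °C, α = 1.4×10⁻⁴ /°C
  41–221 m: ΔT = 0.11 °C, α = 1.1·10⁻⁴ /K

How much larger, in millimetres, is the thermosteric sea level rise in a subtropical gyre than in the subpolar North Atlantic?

130 mm larger

A Layer 1: 79 × 3.2×10⁻⁴ × 2.1 = 0.053088 m
A 0.61 × 2×10⁻⁴ × 670 = 0.08174 m
A total: 0.134828 m
B Layer 1: 0.92 × 1.4×10⁻⁴ × 41 = 0.0052808 m
B Layer 2: 180 × 1.1×10⁻⁴ × 0.11 = 0.002178 m
B total: 0.0074588 m
Difference: 0.134828 − 0.0074588 = 0.1273692 m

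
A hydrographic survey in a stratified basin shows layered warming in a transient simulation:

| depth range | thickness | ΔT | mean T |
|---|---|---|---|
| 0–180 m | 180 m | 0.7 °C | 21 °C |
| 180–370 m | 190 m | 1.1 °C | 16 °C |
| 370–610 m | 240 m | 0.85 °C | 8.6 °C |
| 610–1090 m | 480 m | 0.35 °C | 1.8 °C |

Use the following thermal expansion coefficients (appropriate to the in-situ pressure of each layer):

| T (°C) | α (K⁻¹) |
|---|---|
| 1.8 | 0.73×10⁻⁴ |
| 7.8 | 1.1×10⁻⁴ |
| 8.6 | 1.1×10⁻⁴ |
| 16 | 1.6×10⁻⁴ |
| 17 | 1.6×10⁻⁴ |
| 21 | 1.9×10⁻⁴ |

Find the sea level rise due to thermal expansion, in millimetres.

about 92 mm

Layer 1 at 21 °C → α = 1.9×10⁻⁴ K⁻¹
Layer 2 at 16 °C → α = 1.6×10⁻⁴ K⁻¹
Layer 3 at 8.6 °C → α = 1.1×10⁻⁴ K⁻¹
Layer 4 at 1.8 °C → α = 0.73×10⁻⁴ K⁻¹
180 × 0.7 × 1.9×10⁻⁴ = 0.02394 m
Layer 2: 1.1 × 1.6×10⁻⁴ × 190 = 0.03344 m
370–610 m: 0.85 × 240 × 1.1×10⁻⁴ = 0.02244 m
Layer 4: 0.73×10⁻⁴ × 480 × 0.35 = 0.012264 m
Δh = 0.02394 + 0.03344 + 0.02244 + 0.012264 = 0.092084 m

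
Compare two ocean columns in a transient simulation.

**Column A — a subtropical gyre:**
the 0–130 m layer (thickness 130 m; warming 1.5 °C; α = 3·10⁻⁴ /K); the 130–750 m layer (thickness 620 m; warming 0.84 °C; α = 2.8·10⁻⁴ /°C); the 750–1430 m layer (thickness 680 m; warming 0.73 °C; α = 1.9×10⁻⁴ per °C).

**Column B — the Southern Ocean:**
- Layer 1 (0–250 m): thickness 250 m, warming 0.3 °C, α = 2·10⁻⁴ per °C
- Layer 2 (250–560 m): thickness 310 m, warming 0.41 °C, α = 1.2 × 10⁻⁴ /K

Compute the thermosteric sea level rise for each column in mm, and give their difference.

Δh_A ≈ 300 mm, Δh_B ≈ 30 mm; difference ≈ 270 mm

A Layer 1: 130 × 3×10⁻⁴ × 1.5 = 0.05850 m
A 130–750 m: 0.84 × 2.8×10⁻⁴ × 620 = 0.145824 m
A 750–1430 m: 0.73 × 680 × 1.9×10⁻⁴ = 0.094316 m
A total: 0.29864 m
B 250 × 0.3 × 2×10⁻⁴ = 0.01500 m
B 250–560 m: 1.2×10⁻⁴ × 310 × 0.41 = 0.015252 m
B total: 0.030252 m
Difference: 0.29864 − 0.030252 = 0.268388 m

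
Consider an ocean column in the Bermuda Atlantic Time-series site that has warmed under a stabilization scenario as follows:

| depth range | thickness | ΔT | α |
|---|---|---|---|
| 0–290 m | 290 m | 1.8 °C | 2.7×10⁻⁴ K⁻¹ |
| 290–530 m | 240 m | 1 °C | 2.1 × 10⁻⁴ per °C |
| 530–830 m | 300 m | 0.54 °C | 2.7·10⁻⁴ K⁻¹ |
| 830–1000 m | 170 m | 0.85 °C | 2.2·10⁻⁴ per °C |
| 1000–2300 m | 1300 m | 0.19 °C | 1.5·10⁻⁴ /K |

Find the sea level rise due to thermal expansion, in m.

Δh ≈ 0.30 m

0–290 m: 1.8 × 290 × 2.7×10⁻⁴ = 0.14094 m
Layer 2: 1 × 240 × 2.1×10⁻⁴ = 0.05040 m
Layer 3: 0.54 × 300 × 2.7×10⁻⁴ = 0.04374 m
830–1000 m: 0.85 × 2.2×10⁻⁴ × 170 = 0.03179 m
Layer 5: 1.5×10⁻⁴ × 0.19 × 1300 = 0.03705 m
Δh = 0.14094 + 0.05040 + 0.04374 + 0.03179 + 0.03705 = 0.30392 m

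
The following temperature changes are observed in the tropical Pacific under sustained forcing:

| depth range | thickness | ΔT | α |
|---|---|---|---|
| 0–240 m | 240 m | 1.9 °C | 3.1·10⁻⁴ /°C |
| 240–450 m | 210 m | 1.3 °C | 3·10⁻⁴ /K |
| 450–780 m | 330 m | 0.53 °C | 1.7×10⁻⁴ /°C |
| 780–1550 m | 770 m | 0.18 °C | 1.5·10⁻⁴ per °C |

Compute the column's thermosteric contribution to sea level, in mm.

274 mm of thermosteric rise

3.1×10⁻⁴ × 1.9 × 240 = 0.14136 m
Layer 2: 210 × 1.3 × 3×10⁻⁴ = 0.08190 m
Layer 3: 1.7×10⁻⁴ × 330 × 0.53 = 0.029733 m
780–1550 m: 1.5×10⁻⁴ × 0.18 × 770 = 0.02079 m
Δh = 0.14136 + 0.08190 + 0.029733 + 0.02079 = 0.273783 m ≈ 274 mm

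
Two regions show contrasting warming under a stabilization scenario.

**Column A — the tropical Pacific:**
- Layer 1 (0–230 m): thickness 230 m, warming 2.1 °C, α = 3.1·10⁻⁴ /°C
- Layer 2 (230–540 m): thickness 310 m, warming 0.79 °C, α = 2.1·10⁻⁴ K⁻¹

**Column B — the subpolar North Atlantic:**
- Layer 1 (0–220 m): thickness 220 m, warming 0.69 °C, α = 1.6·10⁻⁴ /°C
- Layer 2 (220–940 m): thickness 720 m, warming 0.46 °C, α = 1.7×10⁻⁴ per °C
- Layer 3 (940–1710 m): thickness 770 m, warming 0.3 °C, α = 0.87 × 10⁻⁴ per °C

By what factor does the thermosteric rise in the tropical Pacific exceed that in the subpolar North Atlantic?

≈ 2.0×

A 230 × 3.1×10⁻⁴ × 2.1 = 0.14973 m
A 230–540 m: 310 × 2.1×10⁻⁴ × 0.79 = 0.051429 m
A total: 0.201159 m
B 0.69 × 1.6×10⁻⁴ × 220 = 0.024288 m
B 1.7×10⁻⁴ × 720 × 0.46 = 0.056304 m
B 940–1710 m: 770 × 0.87×10⁻⁴ × 0.3 = 0.020097 m
B total: 0.100689 m
Ratio: 0.201159 / 0.100689 ≈ 1.998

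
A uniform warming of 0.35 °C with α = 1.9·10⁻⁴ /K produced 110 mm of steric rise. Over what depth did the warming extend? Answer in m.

H = Δh/(αΔT) = 0.11 / (1.9×10⁻⁴ × 0.35) ≈ 1654 m

about 1650 m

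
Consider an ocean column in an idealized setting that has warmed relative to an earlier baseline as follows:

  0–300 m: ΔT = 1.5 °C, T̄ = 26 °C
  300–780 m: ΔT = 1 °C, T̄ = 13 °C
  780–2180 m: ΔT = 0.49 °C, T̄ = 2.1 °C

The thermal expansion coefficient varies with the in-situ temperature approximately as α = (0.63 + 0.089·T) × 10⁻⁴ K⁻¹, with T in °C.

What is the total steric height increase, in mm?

Layer 1: α = (0.63 + 0.089×26)×10⁻⁴ = 2.944×10⁻⁴ K⁻¹
Layer 2: α = (0.63 + 0.089×13)×10⁻⁴ = 1.787×10⁻⁴ K⁻¹
Layer 3: α = (0.63 + 0.089×2.1)×10⁻⁴ = 0.8169×10⁻⁴ K⁻¹
1.5 × 2.944×10⁻⁴ × 300 = 0.13248 m
300–780 m: 1 × 480 × 1.787×10⁻⁴ = 0.085776 m
Layer 3: 0.49 × 1400 × 0.8169×10⁻⁴ = 0.05603934 m
Δh = 0.13248 + 0.085776 + 0.05603934 = 0.27429534 m

Δh ≈ 270 mm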